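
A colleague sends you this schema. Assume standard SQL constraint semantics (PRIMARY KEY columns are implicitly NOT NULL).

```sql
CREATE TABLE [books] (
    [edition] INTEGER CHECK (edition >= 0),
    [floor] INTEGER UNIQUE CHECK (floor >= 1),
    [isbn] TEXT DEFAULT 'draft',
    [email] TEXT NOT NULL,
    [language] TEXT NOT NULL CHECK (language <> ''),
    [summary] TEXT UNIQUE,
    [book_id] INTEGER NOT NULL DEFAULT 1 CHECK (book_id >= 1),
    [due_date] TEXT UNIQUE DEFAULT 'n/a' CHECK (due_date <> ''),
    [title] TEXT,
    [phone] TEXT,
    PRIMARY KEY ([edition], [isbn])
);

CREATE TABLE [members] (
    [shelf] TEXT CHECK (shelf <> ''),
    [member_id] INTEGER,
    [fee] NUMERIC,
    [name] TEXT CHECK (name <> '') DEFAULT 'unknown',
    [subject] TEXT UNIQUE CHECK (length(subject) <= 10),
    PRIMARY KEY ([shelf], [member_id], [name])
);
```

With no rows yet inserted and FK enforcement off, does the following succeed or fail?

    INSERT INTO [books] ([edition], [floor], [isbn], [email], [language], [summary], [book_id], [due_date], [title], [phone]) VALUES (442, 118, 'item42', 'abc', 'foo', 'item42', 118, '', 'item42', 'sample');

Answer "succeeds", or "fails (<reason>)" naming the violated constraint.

fails (CHECK on due_date)

The value '' for due_date violates CHECK (due_date <> '').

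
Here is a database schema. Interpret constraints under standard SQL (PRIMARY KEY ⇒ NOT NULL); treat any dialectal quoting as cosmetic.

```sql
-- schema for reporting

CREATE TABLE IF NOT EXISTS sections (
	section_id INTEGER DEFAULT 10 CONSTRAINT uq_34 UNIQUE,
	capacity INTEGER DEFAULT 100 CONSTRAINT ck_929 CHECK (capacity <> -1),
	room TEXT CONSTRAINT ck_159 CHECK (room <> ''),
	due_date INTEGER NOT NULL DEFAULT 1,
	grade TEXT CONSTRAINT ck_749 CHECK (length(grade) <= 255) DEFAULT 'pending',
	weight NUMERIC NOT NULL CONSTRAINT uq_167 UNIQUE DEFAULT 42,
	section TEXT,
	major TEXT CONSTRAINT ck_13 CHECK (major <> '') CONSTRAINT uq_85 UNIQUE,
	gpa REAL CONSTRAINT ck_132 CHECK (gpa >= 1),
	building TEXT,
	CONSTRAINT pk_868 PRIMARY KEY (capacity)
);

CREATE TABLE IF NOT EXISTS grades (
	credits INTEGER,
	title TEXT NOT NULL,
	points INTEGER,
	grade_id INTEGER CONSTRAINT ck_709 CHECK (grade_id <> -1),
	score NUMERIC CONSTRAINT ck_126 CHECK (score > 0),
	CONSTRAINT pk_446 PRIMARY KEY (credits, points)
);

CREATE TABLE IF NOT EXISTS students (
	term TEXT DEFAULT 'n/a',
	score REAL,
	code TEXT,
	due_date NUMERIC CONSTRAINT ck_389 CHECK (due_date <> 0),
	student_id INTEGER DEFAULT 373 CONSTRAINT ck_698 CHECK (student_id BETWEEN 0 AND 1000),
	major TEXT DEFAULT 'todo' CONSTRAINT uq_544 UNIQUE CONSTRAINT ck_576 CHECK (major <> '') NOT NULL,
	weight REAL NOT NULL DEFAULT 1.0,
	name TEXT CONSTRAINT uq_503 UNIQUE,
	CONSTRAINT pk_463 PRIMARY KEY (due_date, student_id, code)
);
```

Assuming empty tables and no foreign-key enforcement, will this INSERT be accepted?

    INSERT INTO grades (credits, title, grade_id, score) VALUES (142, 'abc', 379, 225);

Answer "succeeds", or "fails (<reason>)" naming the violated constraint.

fails (NOT NULL on points)

points is omitted from the column list and has no DEFAULT, so it would receive NULL.
But points is part of the PRIMARY KEY (implied NOT NULL).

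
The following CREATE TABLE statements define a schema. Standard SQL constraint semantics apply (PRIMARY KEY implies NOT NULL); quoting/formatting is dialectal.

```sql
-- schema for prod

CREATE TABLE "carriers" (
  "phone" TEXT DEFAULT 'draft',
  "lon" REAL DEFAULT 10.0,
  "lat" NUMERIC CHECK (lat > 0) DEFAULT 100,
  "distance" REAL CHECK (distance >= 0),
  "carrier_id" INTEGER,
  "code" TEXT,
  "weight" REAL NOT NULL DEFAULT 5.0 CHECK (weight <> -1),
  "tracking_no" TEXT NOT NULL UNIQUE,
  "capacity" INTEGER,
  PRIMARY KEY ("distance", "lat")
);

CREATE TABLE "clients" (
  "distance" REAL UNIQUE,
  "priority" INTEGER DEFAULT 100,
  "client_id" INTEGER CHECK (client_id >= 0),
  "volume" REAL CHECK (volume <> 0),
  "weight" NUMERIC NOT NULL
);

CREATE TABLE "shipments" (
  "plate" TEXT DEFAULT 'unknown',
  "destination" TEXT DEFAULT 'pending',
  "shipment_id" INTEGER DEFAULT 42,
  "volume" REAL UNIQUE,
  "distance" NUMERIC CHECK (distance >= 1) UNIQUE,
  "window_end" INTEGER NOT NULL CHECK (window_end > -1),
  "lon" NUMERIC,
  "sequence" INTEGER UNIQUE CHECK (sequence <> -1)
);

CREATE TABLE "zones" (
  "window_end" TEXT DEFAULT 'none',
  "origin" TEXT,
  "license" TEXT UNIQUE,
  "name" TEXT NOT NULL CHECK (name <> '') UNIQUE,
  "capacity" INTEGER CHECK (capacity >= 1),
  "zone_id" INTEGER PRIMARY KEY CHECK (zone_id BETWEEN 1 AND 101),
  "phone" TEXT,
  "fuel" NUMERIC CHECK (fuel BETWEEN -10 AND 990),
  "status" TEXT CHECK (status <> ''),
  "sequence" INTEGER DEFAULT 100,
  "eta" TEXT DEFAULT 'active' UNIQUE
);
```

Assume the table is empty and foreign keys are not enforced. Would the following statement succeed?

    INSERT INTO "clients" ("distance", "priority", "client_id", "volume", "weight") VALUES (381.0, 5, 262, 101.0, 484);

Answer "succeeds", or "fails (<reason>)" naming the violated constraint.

succeeds

NOT NULL columns: weight is supplied.
CHECK constraints: 262 satisfies (client_id >= 0); 101.0 satisfies (volume <> 0).
No constraint is violated.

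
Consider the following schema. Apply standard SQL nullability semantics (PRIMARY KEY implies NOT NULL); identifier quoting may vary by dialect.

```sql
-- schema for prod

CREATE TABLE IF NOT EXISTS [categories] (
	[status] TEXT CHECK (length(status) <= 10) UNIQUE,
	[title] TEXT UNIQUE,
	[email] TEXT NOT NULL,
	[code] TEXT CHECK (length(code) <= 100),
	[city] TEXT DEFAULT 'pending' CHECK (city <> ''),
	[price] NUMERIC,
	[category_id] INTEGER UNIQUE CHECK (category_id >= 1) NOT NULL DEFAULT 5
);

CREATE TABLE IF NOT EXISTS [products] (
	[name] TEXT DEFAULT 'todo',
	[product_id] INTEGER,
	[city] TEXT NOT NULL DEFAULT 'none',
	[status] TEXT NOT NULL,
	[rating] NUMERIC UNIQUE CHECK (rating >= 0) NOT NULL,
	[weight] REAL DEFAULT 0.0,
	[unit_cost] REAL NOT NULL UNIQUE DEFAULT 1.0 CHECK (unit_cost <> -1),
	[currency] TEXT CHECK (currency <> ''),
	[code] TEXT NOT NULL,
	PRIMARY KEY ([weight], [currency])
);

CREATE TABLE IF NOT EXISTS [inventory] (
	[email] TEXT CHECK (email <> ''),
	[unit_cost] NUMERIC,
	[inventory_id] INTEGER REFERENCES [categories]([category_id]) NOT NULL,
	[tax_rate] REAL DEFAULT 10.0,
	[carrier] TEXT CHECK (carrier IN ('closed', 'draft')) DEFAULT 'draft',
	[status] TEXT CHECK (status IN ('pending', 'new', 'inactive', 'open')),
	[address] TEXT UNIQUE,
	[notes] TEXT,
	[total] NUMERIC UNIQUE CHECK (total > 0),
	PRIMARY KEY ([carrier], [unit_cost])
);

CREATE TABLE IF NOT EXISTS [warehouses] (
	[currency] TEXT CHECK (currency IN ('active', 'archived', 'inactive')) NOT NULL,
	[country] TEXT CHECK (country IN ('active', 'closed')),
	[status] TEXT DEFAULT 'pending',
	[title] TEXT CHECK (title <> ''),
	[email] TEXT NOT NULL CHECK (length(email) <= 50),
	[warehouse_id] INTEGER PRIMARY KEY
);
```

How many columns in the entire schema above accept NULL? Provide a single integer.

categories: 5 nullable (status, title, code, city, price — PK none and explicit NOT NULL columns excluded).
products: 2 nullable (name, product_id — PK (weight, currency) and explicit NOT NULL columns excluded).
inventory: 6 nullable (email, tax_rate, status, address, notes, total — PK (carrier, unit_cost) and explicit NOT NULL columns excluded).
warehouses: 3 nullable (country, status, title — PK (warehouse_id) and explicit NOT NULL columns excluded).
Total: 5 + 2 + 6 + 3 = 16.

16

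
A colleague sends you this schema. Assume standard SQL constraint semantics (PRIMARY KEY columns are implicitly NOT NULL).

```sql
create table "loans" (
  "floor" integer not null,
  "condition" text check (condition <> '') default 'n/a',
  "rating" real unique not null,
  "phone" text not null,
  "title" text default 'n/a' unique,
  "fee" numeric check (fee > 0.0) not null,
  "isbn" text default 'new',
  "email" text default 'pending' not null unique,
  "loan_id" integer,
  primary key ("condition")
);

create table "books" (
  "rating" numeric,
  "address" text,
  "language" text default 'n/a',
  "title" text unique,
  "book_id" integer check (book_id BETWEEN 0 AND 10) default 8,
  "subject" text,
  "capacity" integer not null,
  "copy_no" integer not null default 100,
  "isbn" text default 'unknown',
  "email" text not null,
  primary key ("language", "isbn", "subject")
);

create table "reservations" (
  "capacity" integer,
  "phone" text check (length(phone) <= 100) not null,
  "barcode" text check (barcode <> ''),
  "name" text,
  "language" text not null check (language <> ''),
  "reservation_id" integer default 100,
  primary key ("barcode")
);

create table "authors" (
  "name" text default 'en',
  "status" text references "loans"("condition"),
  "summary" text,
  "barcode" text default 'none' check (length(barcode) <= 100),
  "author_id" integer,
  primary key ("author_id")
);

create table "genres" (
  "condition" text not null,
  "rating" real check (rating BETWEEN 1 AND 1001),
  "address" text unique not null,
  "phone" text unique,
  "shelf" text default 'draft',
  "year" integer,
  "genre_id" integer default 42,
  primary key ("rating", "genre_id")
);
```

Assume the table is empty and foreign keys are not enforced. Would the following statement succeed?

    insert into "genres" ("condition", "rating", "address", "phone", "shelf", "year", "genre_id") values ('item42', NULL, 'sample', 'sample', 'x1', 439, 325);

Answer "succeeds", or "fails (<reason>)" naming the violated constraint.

fails (NOT NULL on rating)

rating is explicitly set to NULL, but rating is part of the PRIMARY KEY (implied NOT NULL).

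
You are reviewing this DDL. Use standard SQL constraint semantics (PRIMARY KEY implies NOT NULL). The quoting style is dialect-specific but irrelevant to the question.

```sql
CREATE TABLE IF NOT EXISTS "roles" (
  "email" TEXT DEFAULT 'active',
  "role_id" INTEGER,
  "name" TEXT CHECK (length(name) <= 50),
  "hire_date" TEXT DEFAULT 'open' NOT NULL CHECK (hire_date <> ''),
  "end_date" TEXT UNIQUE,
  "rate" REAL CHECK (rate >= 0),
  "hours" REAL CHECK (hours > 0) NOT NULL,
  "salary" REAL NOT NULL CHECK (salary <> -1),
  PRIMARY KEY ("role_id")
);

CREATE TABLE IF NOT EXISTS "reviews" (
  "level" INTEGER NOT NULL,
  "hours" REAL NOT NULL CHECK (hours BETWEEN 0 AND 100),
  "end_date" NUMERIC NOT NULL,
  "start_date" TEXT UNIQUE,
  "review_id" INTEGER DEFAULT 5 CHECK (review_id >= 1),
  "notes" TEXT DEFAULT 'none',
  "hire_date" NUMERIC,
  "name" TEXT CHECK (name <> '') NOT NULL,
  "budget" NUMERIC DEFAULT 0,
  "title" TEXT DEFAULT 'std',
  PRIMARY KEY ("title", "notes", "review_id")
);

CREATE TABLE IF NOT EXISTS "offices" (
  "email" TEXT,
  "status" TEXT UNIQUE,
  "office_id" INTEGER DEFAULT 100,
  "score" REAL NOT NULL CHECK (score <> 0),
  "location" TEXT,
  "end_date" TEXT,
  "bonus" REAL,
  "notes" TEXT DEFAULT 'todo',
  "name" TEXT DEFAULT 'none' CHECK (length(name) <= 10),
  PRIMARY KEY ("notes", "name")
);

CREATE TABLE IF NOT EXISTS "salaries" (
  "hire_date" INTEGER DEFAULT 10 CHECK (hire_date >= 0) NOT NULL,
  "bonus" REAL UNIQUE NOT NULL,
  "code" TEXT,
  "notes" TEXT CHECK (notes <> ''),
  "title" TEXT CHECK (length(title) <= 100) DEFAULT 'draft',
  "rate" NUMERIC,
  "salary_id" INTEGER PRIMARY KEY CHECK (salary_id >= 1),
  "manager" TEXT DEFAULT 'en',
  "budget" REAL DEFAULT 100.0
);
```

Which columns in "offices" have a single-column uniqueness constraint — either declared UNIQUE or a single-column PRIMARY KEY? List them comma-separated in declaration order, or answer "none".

- email: no UNIQUE or single-column PK constraint.
- status: declared UNIQUE → unique.
- office_id: no UNIQUE or single-column PK constraint.
- score: no UNIQUE or single-column PK constraint.
- location: no UNIQUE or single-column PK constraint.
- end_date: no UNIQUE or single-column PK constraint.
- bonus: no UNIQUE or single-column PK constraint.
- notes: part of a composite PRIMARY KEY — only the tuple is unique, not this column on its own.
- name: part of a composite PRIMARY KEY — only the tuple is unique, not this column on its own.

status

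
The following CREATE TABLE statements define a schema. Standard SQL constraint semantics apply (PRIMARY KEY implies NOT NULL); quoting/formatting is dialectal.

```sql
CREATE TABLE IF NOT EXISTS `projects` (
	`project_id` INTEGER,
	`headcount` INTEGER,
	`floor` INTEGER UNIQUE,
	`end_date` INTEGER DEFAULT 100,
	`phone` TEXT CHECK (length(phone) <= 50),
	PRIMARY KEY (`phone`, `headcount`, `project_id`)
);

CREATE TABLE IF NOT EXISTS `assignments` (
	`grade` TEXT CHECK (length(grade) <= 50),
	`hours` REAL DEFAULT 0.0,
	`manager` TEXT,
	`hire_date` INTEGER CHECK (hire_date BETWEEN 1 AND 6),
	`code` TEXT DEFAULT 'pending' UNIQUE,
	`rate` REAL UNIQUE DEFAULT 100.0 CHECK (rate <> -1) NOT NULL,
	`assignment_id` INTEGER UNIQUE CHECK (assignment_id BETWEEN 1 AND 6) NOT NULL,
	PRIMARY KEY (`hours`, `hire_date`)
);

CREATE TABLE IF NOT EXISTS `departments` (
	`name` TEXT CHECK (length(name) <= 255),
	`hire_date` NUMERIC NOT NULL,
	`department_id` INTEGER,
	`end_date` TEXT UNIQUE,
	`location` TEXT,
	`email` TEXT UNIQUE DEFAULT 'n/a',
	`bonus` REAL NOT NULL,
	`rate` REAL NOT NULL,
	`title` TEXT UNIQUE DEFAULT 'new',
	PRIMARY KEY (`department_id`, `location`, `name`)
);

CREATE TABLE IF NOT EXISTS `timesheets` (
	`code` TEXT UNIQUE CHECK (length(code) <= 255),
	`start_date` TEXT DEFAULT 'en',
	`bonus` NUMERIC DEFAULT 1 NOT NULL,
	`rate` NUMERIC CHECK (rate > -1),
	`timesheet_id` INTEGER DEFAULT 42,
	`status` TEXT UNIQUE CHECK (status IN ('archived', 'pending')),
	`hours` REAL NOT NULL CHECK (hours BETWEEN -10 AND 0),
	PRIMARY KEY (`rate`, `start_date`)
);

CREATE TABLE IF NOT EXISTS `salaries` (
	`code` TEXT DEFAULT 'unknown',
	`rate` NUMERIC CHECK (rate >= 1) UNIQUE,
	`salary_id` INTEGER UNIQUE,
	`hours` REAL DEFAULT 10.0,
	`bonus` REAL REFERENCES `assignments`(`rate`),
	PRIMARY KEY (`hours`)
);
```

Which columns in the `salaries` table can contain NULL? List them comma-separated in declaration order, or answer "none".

- code: DEFAULT only fills an omitted column; an explicit NULL is still allowed → nullable.
- rate: CHECK does not forbid NULL (a CHECK constraint passes when its expression is NULL) → nullable.
- salary_id: UNIQUE does not imply NOT NULL → nullable.
- hours: part of the PRIMARY KEY, which implies NOT NULL → not nullable.
- bonus: a foreign key column may be NULL unless separately constrained → nullable.

code, rate, salary_id, bonus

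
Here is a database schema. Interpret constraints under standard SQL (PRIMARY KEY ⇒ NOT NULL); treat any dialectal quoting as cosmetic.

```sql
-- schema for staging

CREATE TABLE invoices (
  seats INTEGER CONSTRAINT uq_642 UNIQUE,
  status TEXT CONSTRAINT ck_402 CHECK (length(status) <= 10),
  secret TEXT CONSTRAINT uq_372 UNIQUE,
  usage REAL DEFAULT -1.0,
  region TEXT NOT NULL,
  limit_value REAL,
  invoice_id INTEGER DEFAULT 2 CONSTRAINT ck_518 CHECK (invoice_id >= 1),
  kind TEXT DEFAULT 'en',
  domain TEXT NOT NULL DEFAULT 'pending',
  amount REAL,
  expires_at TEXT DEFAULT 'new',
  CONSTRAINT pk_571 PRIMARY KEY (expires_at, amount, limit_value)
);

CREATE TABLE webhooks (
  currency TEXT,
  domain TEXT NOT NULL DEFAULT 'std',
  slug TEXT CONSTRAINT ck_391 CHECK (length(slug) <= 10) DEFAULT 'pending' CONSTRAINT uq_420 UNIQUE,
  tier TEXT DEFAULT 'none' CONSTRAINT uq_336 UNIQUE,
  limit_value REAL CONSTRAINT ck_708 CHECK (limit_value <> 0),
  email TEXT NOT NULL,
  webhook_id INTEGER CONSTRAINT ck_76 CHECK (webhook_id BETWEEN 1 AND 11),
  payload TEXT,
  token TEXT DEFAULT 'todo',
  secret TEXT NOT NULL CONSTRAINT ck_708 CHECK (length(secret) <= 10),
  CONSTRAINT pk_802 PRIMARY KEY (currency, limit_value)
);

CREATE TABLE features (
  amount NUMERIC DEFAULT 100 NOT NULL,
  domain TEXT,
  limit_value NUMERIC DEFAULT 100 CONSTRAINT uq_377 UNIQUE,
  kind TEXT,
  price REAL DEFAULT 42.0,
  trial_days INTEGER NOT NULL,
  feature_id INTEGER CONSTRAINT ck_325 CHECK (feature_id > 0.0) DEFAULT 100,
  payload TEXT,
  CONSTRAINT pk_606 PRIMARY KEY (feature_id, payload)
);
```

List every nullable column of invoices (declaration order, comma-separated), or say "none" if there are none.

seats, status, secret, usage, invoice_id, kind

- seats: UNIQUE does not imply NOT NULL → nullable.
- status: CHECK does not forbid NULL (a CHECK constraint passes when its expression is NULL) → nullable.
- secret: UNIQUE does not imply NOT NULL → nullable.
- usage: DEFAULT only fills an omitted column; an explicit NULL is still allowed → nullable.
- region: declared NOT NULL → not nullable.
- limit_value: part of the PRIMARY KEY, which implies NOT NULL → not nullable.
- invoice_id: CHECK does not forbid NULL (a CHECK constraint passes when its expression is NULL) → nullable.
- kind: DEFAULT only fills an omitted column; an explicit NULL is still allowed → nullable.
- domain: declared NOT NULL → not nullable.
- amount: part of the PRIMARY KEY, which implies NOT NULL → not nullable.
- expires_at: part of the PRIMARY KEY, which implies NOT NULL → not nullable.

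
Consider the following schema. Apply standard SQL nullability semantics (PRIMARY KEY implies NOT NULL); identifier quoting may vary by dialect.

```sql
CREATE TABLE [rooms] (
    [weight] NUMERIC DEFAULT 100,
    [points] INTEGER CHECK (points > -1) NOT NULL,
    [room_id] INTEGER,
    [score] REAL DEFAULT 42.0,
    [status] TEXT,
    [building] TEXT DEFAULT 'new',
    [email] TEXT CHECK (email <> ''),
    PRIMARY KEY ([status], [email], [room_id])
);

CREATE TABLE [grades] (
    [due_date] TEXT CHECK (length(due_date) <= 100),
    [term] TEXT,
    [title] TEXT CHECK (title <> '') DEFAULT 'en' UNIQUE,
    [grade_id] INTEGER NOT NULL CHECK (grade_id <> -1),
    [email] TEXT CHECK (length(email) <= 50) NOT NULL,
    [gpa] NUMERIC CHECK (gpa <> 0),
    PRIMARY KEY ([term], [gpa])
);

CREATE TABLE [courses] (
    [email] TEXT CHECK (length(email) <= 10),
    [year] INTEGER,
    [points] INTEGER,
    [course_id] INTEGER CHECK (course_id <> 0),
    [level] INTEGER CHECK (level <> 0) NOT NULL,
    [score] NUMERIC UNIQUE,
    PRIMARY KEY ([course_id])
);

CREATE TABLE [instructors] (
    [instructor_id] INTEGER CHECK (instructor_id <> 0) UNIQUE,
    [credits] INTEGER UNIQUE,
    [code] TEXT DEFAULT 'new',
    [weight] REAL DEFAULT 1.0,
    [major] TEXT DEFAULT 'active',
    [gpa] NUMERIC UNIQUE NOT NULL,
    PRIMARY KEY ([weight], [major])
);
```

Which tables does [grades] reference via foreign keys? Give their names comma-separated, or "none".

No column in grades has a REFERENCES clause.

none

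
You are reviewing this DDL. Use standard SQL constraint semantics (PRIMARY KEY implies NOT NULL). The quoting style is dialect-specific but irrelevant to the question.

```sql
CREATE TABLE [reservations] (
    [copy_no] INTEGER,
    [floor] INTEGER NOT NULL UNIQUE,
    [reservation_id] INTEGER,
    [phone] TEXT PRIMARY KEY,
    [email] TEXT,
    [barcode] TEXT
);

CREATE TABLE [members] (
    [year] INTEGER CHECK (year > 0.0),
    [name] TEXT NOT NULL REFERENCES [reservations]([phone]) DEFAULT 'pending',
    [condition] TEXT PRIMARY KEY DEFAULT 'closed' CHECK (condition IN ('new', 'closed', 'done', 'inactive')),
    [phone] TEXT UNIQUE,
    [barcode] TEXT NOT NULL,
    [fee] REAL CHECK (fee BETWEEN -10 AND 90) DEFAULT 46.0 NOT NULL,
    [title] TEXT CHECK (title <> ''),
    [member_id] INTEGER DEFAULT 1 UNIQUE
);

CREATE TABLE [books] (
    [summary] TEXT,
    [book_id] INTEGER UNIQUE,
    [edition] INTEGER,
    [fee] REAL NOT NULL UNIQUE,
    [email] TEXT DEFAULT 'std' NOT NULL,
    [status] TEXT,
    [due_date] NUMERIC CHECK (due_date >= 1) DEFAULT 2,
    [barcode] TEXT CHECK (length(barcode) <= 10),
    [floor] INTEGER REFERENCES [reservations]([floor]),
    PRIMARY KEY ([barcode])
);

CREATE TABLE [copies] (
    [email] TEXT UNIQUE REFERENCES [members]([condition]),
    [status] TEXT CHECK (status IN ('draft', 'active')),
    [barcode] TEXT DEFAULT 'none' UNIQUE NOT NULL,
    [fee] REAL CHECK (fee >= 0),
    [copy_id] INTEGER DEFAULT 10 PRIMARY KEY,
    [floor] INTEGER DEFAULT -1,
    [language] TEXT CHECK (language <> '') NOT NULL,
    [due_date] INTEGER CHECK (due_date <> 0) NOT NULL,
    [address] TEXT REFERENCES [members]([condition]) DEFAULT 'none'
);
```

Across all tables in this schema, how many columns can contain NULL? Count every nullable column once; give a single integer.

19

reservations: 4 nullable (copy_no, reservation_id, email, barcode — PK (phone) and explicit NOT NULL columns excluded).
members: 4 nullable (year, phone, title, member_id — PK (condition) and explicit NOT NULL columns excluded).
books: 6 nullable (summary, book_id, edition, status, due_date, floor — PK (barcode) and explicit NOT NULL columns excluded).
copies: 5 nullable (email, status, fee, floor, address — PK (copy_id) and explicit NOT NULL columns excluded).
Total: 4 + 4 + 6 + 5 = 19.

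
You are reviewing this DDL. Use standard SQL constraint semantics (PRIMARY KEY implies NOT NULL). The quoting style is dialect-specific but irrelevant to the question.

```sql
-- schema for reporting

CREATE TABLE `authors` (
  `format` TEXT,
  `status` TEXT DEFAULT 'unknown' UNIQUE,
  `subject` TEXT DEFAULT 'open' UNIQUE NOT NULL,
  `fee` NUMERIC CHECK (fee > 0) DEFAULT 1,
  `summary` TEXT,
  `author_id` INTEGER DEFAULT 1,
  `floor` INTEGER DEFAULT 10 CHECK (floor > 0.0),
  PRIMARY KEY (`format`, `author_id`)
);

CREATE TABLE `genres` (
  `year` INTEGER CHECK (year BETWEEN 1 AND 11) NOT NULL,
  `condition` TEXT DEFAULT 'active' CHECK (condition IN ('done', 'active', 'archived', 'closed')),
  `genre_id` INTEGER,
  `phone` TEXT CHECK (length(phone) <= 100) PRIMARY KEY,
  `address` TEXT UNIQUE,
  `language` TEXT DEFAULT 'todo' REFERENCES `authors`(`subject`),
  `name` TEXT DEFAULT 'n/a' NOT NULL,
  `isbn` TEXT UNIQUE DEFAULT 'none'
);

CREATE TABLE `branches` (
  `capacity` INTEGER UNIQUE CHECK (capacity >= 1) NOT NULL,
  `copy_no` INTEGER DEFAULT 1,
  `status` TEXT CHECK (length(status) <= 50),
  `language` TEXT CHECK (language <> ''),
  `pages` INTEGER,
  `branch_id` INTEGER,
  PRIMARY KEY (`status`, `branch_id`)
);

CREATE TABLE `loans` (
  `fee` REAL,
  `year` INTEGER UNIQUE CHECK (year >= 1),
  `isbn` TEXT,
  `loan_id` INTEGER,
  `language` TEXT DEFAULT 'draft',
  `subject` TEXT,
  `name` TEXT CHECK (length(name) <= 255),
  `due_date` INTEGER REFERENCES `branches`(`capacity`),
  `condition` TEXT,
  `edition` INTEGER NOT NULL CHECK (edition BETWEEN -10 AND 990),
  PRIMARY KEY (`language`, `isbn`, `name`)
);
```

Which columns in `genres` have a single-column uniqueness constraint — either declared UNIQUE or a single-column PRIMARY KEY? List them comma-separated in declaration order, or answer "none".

- year: no UNIQUE or single-column PK constraint.
- condition: no UNIQUE or single-column PK constraint.
- genre_id: no UNIQUE or single-column PK constraint.
- phone: single-column PRIMARY KEY → unique.
- address: declared UNIQUE → unique.
- language: no UNIQUE or single-column PK constraint.
- name: no UNIQUE or single-column PK constraint.
- isbn: declared UNIQUE → unique.

phone, address, isbn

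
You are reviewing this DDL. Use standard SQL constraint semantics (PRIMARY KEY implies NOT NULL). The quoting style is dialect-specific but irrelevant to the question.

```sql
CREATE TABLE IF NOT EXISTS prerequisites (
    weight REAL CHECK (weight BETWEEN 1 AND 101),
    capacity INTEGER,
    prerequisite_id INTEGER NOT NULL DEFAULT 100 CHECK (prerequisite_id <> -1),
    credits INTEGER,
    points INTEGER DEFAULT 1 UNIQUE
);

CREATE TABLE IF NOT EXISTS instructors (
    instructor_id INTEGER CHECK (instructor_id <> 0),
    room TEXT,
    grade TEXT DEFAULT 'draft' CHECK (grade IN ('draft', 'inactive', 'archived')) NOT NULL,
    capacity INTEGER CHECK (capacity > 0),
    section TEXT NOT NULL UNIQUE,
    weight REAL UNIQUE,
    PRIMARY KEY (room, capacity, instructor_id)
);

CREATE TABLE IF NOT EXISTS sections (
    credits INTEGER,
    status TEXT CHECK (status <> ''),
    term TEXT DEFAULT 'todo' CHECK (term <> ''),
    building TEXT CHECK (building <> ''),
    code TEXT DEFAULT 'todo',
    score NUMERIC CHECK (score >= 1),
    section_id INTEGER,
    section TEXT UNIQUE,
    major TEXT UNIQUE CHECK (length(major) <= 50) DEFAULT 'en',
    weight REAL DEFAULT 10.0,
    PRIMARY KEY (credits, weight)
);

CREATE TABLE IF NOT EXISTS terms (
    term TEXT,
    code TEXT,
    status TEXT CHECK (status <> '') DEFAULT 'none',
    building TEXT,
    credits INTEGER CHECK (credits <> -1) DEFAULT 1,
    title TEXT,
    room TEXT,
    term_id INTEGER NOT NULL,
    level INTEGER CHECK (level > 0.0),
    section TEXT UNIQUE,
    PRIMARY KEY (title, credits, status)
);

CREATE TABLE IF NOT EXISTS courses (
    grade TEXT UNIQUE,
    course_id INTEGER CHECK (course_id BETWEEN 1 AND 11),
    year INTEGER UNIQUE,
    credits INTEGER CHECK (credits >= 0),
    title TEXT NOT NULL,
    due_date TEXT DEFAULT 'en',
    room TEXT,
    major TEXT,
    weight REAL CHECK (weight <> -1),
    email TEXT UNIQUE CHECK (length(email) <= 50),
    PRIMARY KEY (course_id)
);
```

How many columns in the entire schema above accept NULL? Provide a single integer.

27

prerequisites: 4 nullable (weight, capacity, credits, points — PK none and explicit NOT NULL columns excluded).
instructors: 1 nullable (weight — PK (room, capacity, instructor_id) and explicit NOT NULL columns excluded).
sections: 8 nullable (status, term, building, code, score, section_id, section, major — PK (credits, weight) and explicit NOT NULL columns excluded).
terms: 6 nullable (term, code, building, room, level, section — PK (title, credits, status) and explicit NOT NULL columns excluded).
courses: 8 nullable (grade, year, credits, due_date, room, major, weight, email — PK (course_id) and explicit NOT NULL columns excluded).
Total: 4 + 1 + 8 + 6 + 8 = 27.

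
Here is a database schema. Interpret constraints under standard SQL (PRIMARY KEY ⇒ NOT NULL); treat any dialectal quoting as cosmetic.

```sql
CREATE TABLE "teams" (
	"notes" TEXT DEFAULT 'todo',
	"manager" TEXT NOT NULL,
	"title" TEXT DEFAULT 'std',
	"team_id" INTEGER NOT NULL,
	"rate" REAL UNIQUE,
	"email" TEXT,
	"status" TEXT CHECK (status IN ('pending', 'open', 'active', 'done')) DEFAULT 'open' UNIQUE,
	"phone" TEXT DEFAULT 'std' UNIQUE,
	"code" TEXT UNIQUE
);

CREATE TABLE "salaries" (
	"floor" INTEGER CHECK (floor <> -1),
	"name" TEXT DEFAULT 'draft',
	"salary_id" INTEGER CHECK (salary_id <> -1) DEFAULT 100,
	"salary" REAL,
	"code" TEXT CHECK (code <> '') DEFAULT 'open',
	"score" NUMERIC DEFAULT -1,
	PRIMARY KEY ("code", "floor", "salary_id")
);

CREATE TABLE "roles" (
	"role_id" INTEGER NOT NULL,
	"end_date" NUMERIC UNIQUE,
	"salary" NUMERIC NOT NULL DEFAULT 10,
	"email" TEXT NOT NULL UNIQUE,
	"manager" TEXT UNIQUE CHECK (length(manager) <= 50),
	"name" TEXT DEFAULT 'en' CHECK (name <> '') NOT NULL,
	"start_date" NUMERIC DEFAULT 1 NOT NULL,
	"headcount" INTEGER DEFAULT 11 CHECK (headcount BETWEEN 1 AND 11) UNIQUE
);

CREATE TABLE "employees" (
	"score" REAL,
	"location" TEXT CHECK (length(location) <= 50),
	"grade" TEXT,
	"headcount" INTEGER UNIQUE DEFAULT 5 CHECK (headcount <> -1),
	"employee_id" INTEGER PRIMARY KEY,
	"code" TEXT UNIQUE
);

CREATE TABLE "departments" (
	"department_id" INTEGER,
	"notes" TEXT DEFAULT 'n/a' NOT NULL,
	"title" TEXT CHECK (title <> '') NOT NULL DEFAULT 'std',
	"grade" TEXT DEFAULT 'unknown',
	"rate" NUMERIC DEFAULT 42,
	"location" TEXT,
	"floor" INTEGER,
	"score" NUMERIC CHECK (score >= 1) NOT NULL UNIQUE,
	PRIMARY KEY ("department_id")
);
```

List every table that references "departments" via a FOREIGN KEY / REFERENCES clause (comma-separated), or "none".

none

No REFERENCES clause anywhere in the schema names departments.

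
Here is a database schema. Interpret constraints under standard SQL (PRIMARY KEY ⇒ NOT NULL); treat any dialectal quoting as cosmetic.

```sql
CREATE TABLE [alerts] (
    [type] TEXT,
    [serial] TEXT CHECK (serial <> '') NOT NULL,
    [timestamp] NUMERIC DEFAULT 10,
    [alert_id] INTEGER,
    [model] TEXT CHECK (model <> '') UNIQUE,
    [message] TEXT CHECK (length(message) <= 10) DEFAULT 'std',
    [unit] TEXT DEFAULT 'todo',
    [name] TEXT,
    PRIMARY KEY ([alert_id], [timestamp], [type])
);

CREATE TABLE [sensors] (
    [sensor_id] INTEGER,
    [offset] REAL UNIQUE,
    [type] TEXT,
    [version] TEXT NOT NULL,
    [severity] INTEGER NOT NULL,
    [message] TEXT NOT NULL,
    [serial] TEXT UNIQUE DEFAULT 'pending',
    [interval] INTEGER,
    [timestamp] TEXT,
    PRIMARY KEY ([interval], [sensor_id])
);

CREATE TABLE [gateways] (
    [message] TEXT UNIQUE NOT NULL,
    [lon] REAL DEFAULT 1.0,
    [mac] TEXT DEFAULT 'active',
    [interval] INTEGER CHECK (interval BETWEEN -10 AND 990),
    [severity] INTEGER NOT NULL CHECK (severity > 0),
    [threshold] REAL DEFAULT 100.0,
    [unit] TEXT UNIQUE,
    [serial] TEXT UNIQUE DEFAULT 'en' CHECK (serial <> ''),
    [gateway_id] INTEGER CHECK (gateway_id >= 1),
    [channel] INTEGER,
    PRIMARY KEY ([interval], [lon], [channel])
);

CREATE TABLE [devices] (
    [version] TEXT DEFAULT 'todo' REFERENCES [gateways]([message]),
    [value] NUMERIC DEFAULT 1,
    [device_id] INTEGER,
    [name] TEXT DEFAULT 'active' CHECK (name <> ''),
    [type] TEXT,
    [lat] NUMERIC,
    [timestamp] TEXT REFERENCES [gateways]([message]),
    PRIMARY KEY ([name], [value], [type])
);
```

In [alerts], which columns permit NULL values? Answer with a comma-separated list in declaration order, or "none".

- type: part of the PRIMARY KEY, which implies NOT NULL → not nullable.
- serial: declared NOT NULL → not nullable.
- timestamp: part of the PRIMARY KEY, which implies NOT NULL → not nullable.
- alert_id: part of the PRIMARY KEY, which implies NOT NULL → not nullable.
- model: CHECK does not forbid NULL (a CHECK constraint passes when its expression is NULL) → nullable.
- message: CHECK does not forbid NULL (a CHECK constraint passes when its expression is NULL) → nullable.
- unit: DEFAULT only fills an omitted column; an explicit NULL is still allowed → nullable.
- name: no NOT NULL constraint applies → nullable.

model, message, unit, name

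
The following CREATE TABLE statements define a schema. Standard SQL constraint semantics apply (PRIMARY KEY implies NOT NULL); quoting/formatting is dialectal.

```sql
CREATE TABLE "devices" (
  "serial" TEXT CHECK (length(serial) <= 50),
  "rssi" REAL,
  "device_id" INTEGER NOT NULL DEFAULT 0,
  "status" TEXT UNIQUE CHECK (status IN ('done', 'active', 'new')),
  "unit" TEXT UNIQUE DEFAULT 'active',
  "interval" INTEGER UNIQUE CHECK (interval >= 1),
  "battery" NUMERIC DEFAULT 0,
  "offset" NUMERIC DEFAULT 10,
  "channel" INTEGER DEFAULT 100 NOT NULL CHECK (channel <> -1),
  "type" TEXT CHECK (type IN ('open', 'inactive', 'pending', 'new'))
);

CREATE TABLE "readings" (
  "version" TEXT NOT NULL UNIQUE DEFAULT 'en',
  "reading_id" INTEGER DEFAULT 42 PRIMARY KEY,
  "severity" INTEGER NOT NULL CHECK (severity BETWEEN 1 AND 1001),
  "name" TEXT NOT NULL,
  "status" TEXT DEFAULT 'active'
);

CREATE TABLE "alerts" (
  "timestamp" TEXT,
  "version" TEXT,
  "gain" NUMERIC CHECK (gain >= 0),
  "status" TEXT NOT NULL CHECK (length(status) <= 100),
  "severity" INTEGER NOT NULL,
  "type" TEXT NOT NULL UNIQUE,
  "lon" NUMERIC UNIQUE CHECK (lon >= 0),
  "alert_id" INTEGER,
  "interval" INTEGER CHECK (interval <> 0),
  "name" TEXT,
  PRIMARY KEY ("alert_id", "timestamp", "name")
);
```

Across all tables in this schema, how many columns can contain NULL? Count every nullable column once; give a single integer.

devices: 8 nullable (serial, rssi, status, unit, interval, battery, offset, type — PK none and explicit NOT NULL columns excluded).
readings: 1 nullable (status — PK (reading_id) and explicit NOT NULL columns excluded).
alerts: 4 nullable (version, gain, lon, interval — PK (alert_id, timestamp, name) and explicit NOT NULL columns excluded).
Total: 8 + 1 + 4 = 13.

13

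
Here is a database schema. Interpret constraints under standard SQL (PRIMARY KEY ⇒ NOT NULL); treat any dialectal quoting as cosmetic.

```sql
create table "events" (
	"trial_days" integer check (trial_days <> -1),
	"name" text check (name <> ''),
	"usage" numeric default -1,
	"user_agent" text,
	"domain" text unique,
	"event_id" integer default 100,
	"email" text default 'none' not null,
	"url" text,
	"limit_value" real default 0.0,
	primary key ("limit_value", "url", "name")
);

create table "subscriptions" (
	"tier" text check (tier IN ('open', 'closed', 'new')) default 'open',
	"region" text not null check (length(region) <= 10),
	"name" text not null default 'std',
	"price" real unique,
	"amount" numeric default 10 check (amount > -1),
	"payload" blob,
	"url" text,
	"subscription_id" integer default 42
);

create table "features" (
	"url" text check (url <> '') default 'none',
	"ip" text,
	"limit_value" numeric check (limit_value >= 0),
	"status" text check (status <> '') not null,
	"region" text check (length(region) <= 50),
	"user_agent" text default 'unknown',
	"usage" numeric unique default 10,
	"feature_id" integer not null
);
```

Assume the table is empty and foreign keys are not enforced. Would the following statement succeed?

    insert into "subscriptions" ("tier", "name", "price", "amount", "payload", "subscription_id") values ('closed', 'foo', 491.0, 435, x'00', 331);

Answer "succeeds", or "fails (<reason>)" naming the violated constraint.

region is omitted from the column list and has no DEFAULT, so it would receive NULL.
But region is declared NOT NULL.

fails (NOT NULL on region)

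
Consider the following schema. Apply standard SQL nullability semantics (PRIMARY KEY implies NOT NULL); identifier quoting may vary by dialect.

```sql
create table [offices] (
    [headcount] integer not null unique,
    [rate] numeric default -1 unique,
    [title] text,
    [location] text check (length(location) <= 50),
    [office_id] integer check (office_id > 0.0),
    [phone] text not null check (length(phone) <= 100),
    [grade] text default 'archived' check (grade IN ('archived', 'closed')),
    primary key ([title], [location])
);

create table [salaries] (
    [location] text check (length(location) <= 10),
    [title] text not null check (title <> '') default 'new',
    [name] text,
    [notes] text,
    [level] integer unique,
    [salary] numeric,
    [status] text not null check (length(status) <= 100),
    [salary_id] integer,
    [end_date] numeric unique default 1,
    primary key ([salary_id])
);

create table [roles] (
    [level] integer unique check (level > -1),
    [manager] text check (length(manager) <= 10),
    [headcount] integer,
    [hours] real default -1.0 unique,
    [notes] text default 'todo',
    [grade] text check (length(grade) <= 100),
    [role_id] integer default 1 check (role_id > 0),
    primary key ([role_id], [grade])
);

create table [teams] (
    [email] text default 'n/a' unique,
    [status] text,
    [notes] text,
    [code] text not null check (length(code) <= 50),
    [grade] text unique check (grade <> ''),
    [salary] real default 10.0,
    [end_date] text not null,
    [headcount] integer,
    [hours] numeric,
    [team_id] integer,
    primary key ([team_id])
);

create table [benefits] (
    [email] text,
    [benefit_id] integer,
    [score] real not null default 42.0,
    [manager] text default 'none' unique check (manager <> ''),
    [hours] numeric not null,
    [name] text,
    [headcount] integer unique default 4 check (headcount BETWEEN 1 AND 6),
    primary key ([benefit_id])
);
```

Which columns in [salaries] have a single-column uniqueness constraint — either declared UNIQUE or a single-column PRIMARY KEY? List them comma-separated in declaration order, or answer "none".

level, salary_id, end_date

- location: no UNIQUE or single-column PK constraint.
- title: no UNIQUE or single-column PK constraint.
- name: no UNIQUE or single-column PK constraint.
- notes: no UNIQUE or single-column PK constraint.
- level: declared UNIQUE → unique.
- salary: no UNIQUE or single-column PK constraint.
- status: no UNIQUE or single-column PK constraint.
- salary_id: single-column PRIMARY KEY → unique.
- end_date: declared UNIQUE → unique.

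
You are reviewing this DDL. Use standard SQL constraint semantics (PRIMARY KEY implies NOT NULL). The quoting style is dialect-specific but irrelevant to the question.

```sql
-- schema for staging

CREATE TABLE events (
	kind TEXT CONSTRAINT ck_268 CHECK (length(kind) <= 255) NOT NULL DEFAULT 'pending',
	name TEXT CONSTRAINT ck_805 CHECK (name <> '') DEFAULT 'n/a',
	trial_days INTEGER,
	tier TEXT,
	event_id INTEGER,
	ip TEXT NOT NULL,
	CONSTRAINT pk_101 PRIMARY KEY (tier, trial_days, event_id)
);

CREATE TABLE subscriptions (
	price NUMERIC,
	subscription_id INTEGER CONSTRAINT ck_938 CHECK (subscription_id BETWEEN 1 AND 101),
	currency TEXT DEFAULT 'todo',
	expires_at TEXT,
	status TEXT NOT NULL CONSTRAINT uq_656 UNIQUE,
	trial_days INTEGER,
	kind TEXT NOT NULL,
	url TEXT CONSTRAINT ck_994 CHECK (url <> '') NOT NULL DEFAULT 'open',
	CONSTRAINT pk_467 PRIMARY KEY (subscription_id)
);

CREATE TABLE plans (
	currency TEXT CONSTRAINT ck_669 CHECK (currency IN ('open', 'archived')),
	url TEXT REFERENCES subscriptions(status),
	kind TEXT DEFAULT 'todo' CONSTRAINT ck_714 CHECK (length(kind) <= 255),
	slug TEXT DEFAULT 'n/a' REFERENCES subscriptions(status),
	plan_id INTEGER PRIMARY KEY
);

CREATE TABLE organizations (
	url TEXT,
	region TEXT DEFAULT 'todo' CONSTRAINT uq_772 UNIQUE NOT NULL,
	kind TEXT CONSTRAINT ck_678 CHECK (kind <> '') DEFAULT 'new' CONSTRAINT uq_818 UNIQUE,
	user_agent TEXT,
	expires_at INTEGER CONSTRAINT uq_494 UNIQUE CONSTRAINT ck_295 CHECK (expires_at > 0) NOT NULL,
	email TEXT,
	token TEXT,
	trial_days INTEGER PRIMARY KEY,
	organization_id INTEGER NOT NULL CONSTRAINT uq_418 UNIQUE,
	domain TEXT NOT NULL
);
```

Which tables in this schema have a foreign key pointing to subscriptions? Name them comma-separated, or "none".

- plans.url references subscriptions(status).
- plans.slug references subscriptions(status).

plans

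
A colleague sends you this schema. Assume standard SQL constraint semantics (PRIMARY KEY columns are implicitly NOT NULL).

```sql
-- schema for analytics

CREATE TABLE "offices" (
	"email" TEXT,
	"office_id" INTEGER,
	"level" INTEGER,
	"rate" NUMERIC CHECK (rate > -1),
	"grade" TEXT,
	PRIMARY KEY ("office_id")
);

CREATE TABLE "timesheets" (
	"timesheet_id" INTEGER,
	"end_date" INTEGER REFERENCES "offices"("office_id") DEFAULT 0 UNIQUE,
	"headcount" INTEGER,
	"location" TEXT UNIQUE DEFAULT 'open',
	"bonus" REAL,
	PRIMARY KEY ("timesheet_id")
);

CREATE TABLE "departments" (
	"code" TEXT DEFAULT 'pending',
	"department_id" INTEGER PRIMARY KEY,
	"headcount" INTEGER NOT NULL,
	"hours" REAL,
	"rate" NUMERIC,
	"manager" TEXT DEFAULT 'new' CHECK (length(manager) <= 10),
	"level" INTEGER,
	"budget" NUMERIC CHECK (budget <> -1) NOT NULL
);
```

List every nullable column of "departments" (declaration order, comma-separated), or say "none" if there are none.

- code: DEFAULT only fills an omitted column; an explicit NULL is still allowed → nullable.
- department_id: part of the PRIMARY KEY, which implies NOT NULL → not nullable.
- headcount: declared NOT NULL → not nullable.
- hours: no NOT NULL constraint applies → nullable.
- rate: no NOT NULL constraint applies → nullable.
- manager: CHECK does not forbid NULL (a CHECK constraint passes when its expression is NULL) → nullable.
- level: no NOT NULL constraint applies → nullable.
- budget: declared NOT NULL → not nullable.

code, hours, rate, manager, level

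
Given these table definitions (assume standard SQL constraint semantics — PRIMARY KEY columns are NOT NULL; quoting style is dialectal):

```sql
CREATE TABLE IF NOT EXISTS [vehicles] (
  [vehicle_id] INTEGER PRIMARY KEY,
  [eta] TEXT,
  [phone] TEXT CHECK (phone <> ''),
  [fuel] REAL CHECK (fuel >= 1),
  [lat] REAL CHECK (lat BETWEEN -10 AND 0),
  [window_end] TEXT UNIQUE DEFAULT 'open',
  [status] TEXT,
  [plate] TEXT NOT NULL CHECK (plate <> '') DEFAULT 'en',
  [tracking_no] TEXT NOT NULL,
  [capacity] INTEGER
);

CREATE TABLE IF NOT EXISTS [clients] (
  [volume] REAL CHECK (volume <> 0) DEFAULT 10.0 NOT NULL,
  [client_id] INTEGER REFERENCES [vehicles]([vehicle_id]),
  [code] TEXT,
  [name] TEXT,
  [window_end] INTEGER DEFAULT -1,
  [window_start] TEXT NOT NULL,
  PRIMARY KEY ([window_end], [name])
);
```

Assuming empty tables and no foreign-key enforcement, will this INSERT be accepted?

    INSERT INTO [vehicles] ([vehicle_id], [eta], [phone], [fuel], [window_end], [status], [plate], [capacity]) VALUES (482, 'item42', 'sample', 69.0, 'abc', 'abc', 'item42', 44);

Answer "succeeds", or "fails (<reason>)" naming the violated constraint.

fails (NOT NULL on tracking_no)

tracking_no is omitted from the column list and has no DEFAULT, so it would receive NULL.
But tracking_no is declared NOT NULL.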